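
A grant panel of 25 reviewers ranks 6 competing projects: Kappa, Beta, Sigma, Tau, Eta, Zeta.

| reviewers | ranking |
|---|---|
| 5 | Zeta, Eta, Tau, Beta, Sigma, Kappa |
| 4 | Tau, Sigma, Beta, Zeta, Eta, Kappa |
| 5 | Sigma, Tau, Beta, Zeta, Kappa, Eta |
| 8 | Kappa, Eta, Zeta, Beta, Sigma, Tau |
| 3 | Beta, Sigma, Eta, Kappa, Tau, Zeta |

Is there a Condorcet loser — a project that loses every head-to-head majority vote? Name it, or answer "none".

none

Pairwise majorities:
Kappa–Beta: Beta 17–8.
Kappa vs Sigma: Sigma wins 17–8.
Kappa vs Tau: Tau wins 14–11.
Kappa vs Eta: 5+8 = 13 for Kappa, 12 for Eta — Kappa by 13–12.
Kappa vs Zeta: Kappa preferred on 8+3 = 11 ballots; Zeta wins 14–11.
Beta vs Sigma: Beta wins 16–9.
Beta vs Tau: 11 to 14, Tau.
Beta vs Eta: Eta, 13–12.
Beta–Zeta: Zeta 13–12.
Sigma vs Tau: Sigma wins 16–9.
Sigma vs Eta: 4+5+3 = 12 for Sigma, 13 for Eta — Eta by 13–12.
Sigma vs Zeta: Sigma is ranked higher on 4+5+3 = 12 ballots, Zeta on 13. Zeta wins 13–12.
Tau vs Eta: Eta, 16–9.
Tau vs Zeta: Zeta, 13–12.
Eta vs Zeta: Eta preferred on 8+3 = 11 ballots; Zeta wins 14–11.
Every project wins at least one matchup (Kappa beats Eta; Beta beats Kappa; Sigma beats Kappa; Tau beats Kappa; Eta beats Beta; Zeta beats Kappa), so there is no Condorcet loser.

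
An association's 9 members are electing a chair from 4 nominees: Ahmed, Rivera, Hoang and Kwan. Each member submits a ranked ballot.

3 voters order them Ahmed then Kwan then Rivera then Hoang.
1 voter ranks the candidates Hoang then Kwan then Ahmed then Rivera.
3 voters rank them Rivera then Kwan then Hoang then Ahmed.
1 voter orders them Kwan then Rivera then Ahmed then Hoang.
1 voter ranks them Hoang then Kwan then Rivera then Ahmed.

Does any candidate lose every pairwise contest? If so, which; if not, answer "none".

Ahmed

Head-to-head results (9 voters):
Ahmed vs Rivera: Rivera wins 5–4.
Ahmed vs Hoang: Hoang, 5–4.
Ahmed–Kwan: Kwan 6–3.
Rivera vs Hoang: Rivera preferred on 3+3+1 = 7 ballots; Rivera wins 7–2.
Rivera vs Kwan: 3 to 6, Kwan.
Hoang vs Kwan: Kwan, 7–2.
Ahmed loses to every other candidate — it is the Condorcet loser.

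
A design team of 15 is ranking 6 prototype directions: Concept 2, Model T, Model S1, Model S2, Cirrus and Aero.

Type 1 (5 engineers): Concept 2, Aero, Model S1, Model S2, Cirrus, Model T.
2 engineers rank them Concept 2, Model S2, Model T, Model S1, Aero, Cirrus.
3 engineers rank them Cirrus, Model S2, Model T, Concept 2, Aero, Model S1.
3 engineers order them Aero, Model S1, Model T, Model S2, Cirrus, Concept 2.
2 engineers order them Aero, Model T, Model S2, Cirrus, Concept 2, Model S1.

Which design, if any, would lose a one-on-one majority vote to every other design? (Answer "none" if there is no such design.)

Head-to-head results (15 engineers):
Concept 2 vs Model T: Concept 2 is ranked higher on 5+2 = 7 ballots, Model T on 8. Model T wins 8–7.
Concept 2 vs Model S1: Concept 2, 12–3.
Concept 2 vs Model S2: Model S2, 8–7.
Concept 2 vs Cirrus: Concept 2 preferred on 5+2 = 7 ballots; Cirrus wins 8–7.
Concept 2 vs Aero: Concept 2 is ranked higher on 5+2+3 = 10 ballots, Aero on 5. Concept 2 wins 10–5.
Model T vs Model S1: Model S1, 8–7.
Model T vs Model S2: Model S2 wins 10–5.
Model T vs Cirrus: 7 to 8, Cirrus.
Model T vs Aero: Aero wins 10–5.
Model S1 vs Model S2: Model S1 preferred on 5+3 = 8 ballots; Model S1 wins 8–7.
Model S1 vs Cirrus: 5+2+3 = 10 for Model S1, 5 for Cirrus — Model S1 by 10–5.
Model S1 vs Aero: Aero, 13–2.
Model S2 vs Cirrus: 5+2+3+2 = 12 for Model S2, 3 for Cirrus — Model S2 by 12–3.
Model S2 vs Aero: Model S2 preferred on 2+3 = 5 ballots; Aero wins 10–5.
Cirrus vs Aero: Cirrus is ranked higher on 3 ballots, Aero on 12. Aero wins 12–3.
Each design has at least one pairwise win (Concept 2 beats Model S1; Model T beats Concept 2; Model S1 beats Model T; Model S2 beats Concept 2; Cirrus beats Concept 2; Aero beats Model T) — no Condorcet loser.

none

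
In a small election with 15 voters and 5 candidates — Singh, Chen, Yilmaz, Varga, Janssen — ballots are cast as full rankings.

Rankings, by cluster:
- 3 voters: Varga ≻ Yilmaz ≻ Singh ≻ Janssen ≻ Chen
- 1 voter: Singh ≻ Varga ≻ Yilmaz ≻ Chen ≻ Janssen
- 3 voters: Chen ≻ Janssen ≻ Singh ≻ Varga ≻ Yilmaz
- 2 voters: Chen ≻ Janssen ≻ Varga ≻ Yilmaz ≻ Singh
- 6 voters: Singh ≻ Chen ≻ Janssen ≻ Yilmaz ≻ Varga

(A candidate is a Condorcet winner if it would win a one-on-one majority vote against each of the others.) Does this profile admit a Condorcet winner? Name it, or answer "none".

Head-to-head results (15 voters):
Singh vs Chen: 3+1+6 = 10 for Singh, 5 for Chen — Singh by 10–5.
Singh vs Yilmaz: 1+3+6 = 10 for Singh, 5 for Yilmaz — Singh by 10–5.
Singh vs Varga: Singh preferred on 1+3+6 = 10 ballots; Singh wins 10–5.
Singh–Janssen: Singh 10–5.
Chen vs Yilmaz: Chen wins 11–4.
Chen–Varga: Chen 11–4.
Chen vs Janssen: Chen is ranked higher on 1+3+2+6 = 12 ballots, Janssen on 3. Chen wins 12–3.
Yilmaz vs Varga: Varga, 9–6.
Yilmaz vs Janssen: Yilmaz is ranked higher on 3+1 = 4 ballots, Janssen on 11. Janssen wins 11–4.
Varga vs Janssen: Janssen, 11–4.
Singh wins every pairwise contest, so Singh is the Condorcet winner.

Singh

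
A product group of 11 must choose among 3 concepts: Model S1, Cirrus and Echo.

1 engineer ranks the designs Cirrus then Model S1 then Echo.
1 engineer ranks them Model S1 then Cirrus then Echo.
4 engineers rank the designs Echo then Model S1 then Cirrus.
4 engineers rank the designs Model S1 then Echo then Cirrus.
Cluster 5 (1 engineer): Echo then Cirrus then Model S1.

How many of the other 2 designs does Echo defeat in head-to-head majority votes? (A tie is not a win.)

Echo against each rival (11 engineers):
Echo vs Model S1: Echo preferred on 4+1 = 5 ballots; Model S1 wins 6–5.
Echo vs Cirrus: Echo, 9–2.
Echo beats Cirrus; loses to Model S1 — 1 pairwise win.

1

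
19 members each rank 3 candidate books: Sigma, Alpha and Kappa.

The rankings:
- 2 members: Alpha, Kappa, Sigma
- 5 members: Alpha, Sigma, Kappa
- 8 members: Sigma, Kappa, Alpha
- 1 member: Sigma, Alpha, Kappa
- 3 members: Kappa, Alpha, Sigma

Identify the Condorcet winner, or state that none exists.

none

Check each pair by majority over 19 ballots:
Sigma vs Alpha: Alpha, 10–9.
Sigma–Kappa: Sigma 14–5.
Alpha vs Kappa: Kappa wins 11–8.
No book is unbeaten: Sigma loses to Alpha; Alpha loses to Kappa; Kappa loses to Sigma. In particular Sigma > Kappa > Alpha > Sigma is a majority cycle — no Condorcet winner exists.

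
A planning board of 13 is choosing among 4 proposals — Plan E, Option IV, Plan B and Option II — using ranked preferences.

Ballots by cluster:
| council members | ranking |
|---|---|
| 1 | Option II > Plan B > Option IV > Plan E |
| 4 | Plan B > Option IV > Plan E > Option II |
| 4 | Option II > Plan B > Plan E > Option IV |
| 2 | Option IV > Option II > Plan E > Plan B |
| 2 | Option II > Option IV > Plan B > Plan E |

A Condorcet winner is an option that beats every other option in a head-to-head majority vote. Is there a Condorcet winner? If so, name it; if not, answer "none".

Head-to-head results (13 council members):
Plan E vs Option IV: Option IV, 9–4.
Plan E–Plan B: Plan B 11–2.
Plan E vs Option II: Option II wins 9–4.
Option IV–Plan B: Plan B 9–4.
Option IV vs Option II: Option II wins 7–6.
Plan B vs Option II: Option II wins 9–4.
Only Option II has no losses; Option II is the Condorcet winner.

Option II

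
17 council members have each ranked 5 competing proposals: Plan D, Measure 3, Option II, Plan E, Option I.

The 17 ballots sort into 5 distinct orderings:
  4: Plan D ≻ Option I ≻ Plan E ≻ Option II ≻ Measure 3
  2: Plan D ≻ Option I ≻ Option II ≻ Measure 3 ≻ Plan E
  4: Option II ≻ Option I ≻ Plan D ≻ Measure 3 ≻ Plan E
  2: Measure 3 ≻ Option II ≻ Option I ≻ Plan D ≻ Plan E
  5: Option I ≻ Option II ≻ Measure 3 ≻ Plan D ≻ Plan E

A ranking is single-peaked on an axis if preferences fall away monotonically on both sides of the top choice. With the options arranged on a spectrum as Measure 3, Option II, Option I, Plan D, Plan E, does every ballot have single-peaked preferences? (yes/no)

Axis positions: Measure 3=1, Option II=2, Option I=3, Plan D=4, Plan E=5.
Cluster 1 (peak Plan D at position 4): ranking walks positions 4-3-5-2-1, expanding outward from the peak — single-peaked.
Cluster 2 (peak Plan D at position 4): ranking walks positions 4-3-2-1-5, expanding outward from the peak — single-peaked.
Cluster 3 (peak Option II at position 2): ranking walks positions 2-3-4-1-5, expanding outward from the peak — single-peaked.
Cluster 4 (peak Measure 3 at position 1): ranking walks positions 1-2-3-4-5, expanding outward from the peak — single-peaked.
Cluster 5 (peak Option I at position 3): ranking walks positions 3-2-1-4-5, expanding outward from the peak — single-peaked.
Every ranking is single-peaked on this axis.

yes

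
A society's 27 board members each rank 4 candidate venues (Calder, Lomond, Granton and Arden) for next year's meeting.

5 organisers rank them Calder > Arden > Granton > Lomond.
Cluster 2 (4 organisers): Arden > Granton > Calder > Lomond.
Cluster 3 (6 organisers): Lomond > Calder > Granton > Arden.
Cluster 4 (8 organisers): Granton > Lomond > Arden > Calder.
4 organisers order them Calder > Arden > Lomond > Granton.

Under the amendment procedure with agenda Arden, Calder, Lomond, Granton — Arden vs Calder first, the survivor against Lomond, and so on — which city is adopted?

Round 1: Arden vs Calder — 12–15, Calder advances.
Round 2: Calder vs Lomond — 13–14, Lomond advances.
Round 3: Lomond vs Granton — 10–17, Granton advances.
The agenda winner is Granton.

Granton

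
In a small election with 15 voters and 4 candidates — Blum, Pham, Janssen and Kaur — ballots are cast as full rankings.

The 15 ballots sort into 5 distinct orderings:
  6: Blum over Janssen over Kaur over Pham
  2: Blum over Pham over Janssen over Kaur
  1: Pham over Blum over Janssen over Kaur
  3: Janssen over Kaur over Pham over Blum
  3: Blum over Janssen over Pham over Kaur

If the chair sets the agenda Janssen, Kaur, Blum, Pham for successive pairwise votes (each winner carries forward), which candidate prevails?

Round 1: Janssen vs Kaur — 15–0, Janssen advances.
Round 2: Janssen vs Blum — 3–12, Blum advances.
Round 3: Blum vs Pham — 11–4, Blum advances.
The agenda winner is Blum.

Blum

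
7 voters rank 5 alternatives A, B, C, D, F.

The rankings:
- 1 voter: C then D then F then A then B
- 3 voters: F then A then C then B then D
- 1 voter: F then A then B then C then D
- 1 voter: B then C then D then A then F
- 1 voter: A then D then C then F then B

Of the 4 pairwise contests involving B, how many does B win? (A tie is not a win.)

1

B against each rival (7 voters):
B vs A: A, 6–1.
B vs C: C wins 5–2.
B vs D: B, 5–2.
B vs F: B is ranked higher on 1 ballot, F on 6. F wins 6–1.
B beats D; loses to A, C, F — 1 pairwise win.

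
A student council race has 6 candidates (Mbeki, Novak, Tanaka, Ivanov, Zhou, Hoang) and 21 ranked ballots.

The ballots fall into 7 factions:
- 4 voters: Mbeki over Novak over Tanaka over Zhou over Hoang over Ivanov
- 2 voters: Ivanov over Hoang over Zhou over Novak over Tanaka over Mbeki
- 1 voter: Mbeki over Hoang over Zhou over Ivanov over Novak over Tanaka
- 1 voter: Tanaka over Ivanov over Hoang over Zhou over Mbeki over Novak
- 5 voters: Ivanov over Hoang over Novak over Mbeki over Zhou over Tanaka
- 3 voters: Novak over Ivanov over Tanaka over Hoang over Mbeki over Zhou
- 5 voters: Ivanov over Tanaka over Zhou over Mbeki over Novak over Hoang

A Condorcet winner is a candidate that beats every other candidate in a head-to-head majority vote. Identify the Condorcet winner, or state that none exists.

Ivanov

Check each pair by majority over 21 ballots:
Mbeki vs Novak: Mbeki, 11–10.
Mbeki vs Tanaka: Tanaka, 11–10.
Mbeki–Ivanov: Ivanov 16–5.
Mbeki vs Zhou: Mbeki wins 13–8.
Mbeki vs Hoang: Hoang wins 11–10.
Novak vs Tanaka: Novak wins 15–6.
Novak vs Ivanov: Ivanov wins 14–7.
Novak–Zhou: Novak 12–9.
Novak–Hoang: Novak 12–9.
Tanaka vs Ivanov: Ivanov, 16–5.
Tanaka–Zhou: Tanaka 13–8.
Tanaka–Hoang: Tanaka 13–8.
Ivanov vs Zhou: Ivanov wins 16–5.
Ivanov–Hoang: Ivanov 16–5.
Zhou–Hoang: Hoang 12–9.
Ivanov defeats every rival head-to-head and is the Condorcet winner.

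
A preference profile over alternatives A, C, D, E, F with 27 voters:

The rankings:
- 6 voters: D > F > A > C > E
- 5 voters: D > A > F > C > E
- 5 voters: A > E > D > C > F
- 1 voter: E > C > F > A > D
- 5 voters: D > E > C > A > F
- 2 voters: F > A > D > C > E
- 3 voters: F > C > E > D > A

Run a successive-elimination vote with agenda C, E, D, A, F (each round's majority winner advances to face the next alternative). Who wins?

D

Round 1: C vs E — 16–11, C advances.
Round 2: C vs D — 4–23, D advances.
Round 3: D vs A — 19–8, D advances.
Round 4: D vs F — 21–6, D advances.
D survives the agenda.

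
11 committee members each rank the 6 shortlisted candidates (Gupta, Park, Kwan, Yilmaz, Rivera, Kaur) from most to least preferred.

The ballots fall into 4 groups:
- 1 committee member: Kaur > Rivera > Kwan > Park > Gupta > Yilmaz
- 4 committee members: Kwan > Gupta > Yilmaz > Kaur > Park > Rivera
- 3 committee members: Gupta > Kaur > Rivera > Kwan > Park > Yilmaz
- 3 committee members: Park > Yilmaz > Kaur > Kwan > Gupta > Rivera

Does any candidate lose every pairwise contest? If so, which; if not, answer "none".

Rivera

Head-to-head results (11 committee members):
Gupta vs Park: 7 to 4, Gupta.
Gupta vs Kwan: Kwan, 8–3.
Gupta vs Yilmaz: Gupta, 8–3.
Gupta vs Rivera: 4+3+3 = 10 for Gupta, 1 for Rivera — Gupta by 10–1.
Gupta vs Kaur: Gupta, 7–4.
Park vs Kwan: Park is ranked higher on 3 ballots, Kwan on 8. Kwan wins 8–3.
Park–Yilmaz: Park 7–4.
Park vs Rivera: 7 to 4, Park.
Park vs Kaur: 3 for Park, 8 for Kaur — Kaur by 8–3.
Kwan vs Yilmaz: 8 to 3, Kwan.
Kwan vs Rivera: Kwan wins 7–4.
Kwan vs Kaur: Kwan is ranked higher on 4 ballots, Kaur on 7. Kaur wins 7–4.
Yilmaz vs Rivera: Yilmaz is ranked higher on 4+3 = 7 ballots, Rivera on 4. Yilmaz wins 7–4.
Yilmaz vs Kaur: Yilmaz wins 7–4.
Rivera vs Kaur: Kaur wins 11–0.
Rivera is beaten in every head-to-head and is the Condorcet loser.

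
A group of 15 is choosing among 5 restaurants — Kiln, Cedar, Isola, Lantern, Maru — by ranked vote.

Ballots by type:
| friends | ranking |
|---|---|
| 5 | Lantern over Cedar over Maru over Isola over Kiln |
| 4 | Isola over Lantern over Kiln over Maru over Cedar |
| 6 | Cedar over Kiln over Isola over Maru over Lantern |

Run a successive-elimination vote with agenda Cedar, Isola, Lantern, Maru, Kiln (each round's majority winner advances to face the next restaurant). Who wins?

Round 1: Cedar vs Isola — 11–4, Cedar advances.
Round 2: Cedar vs Lantern — 6–9, Lantern advances.
Round 3: Lantern vs Maru — 9–6, Lantern advances.
Round 4: Lantern vs Kiln — 9–6, Lantern advances.
The agenda winner is Lantern.

Lantern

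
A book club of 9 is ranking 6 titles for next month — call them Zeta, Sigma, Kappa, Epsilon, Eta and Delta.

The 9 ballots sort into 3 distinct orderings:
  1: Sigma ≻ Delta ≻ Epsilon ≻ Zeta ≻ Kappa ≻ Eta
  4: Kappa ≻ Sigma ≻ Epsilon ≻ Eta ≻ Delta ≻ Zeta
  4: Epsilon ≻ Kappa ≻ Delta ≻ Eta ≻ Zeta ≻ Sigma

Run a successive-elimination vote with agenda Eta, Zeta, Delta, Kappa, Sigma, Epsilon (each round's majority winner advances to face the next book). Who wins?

Epsilon

Round 1: Eta vs Zeta — 8–1, Eta advances.
Round 2: Eta vs Delta — 4–5, Delta advances.
Round 3: Delta vs Kappa — 1–8, Kappa advances.
Round 4: Kappa vs Sigma — 8–1, Kappa advances.
Round 5: Kappa vs Epsilon — 4–5, Epsilon advances.
Epsilon survives the agenda.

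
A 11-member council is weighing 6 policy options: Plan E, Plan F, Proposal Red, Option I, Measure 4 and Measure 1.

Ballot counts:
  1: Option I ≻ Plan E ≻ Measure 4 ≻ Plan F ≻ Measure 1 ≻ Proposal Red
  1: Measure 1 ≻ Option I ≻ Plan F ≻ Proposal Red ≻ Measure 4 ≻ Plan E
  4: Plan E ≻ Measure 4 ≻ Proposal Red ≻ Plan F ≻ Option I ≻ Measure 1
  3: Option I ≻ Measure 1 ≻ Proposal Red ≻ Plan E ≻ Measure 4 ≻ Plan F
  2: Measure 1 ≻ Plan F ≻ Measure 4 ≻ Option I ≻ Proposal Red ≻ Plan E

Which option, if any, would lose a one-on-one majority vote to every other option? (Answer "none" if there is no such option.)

Pairwise majorities:
Plan E vs Plan F: Plan E is ranked higher on 1+4+3 = 8 ballots, Plan F on 3. Plan E wins 8–3.
Plan E vs Proposal Red: 1+4 = 5 for Plan E, 6 for Proposal Red — Proposal Red by 6–5.
Plan E vs Option I: 4 for Plan E, 7 for Option I — Option I by 7–4.
Plan E vs Measure 4: Plan E wins 8–3.
Plan E vs Measure 1: 1+4 = 5 for Plan E, 6 for Measure 1 — Measure 1 by 6–5.
Plan F vs Proposal Red: 4 to 7, Proposal Red.
Plan F vs Option I: Plan F wins 6–5.
Plan F–Measure 4: Measure 4 8–3.
Plan F vs Measure 1: Plan F is ranked higher on 1+4 = 5 ballots, Measure 1 on 6. Measure 1 wins 6–5.
Proposal Red vs Option I: Proposal Red preferred on 4 ballots; Option I wins 7–4.
Proposal Red vs Measure 4: 4 to 7, Measure 4.
Proposal Red vs Measure 1: Proposal Red preferred on 4 ballots; Measure 1 wins 7–4.
Option I–Measure 4: Measure 4 6–5.
Option I vs Measure 1: Option I wins 8–3.
Measure 4–Measure 1: Measure 1 6–5.
No option is winless: Plan E beats Plan F; Plan F beats Option I; Proposal Red beats Plan E; Option I beats Plan E; Measure 4 beats Plan F; Measure 1 beats Plan E. There is no Condorcet loser.

none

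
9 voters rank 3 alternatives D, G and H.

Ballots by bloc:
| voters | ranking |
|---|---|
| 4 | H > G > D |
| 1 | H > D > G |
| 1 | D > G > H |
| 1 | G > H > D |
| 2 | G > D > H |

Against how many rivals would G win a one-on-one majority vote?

1

G against each rival (9 voters):
G vs D: 4+1+2 = 7 for G, 2 for D — G by 7–2.
G vs H: 4 to 5, H.
G beats D; loses to H — 1 pairwise win.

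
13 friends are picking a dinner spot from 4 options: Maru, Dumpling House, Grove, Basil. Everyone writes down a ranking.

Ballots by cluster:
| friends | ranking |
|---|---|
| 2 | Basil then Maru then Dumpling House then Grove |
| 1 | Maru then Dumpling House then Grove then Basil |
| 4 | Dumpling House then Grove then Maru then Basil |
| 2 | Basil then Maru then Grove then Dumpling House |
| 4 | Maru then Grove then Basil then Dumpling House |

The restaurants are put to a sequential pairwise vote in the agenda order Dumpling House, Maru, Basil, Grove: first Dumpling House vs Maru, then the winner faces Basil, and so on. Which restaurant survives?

Round 1: Dumpling House vs Maru — 4–9, Maru advances.
Round 2: Maru vs Basil — 9–4, Maru advances.
Round 3: Maru vs Grove — 9–4, Maru advances.
The agenda winner is Maru.

Maru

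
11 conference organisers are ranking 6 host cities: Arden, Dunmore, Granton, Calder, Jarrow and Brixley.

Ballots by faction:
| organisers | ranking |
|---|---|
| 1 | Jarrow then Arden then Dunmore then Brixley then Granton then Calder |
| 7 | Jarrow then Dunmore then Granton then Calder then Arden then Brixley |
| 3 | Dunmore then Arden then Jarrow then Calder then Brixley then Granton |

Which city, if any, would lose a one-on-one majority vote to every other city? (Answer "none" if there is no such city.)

Head-to-head results (11 organisers):
Arden vs Dunmore: Arden is ranked higher on 1 ballot, Dunmore on 10. Dunmore wins 10–1.
Arden vs Granton: Arden is ranked higher on 1+3 = 4 ballots, Granton on 7. Granton wins 7–4.
Arden vs Calder: Arden is ranked higher on 1+3 = 4 ballots, Calder on 7. Calder wins 7–4.
Arden–Jarrow: Jarrow 8–3.
Arden–Brixley: Arden 11–0.
Dunmore vs Granton: Dunmore preferred on 1+7+3 = 11 ballots; Dunmore wins 11–0.
Dunmore vs Calder: Dunmore, 11–0.
Dunmore vs Jarrow: 3 to 8, Jarrow.
Dunmore vs Brixley: Dunmore is ranked higher on 1+7+3 = 11 ballots, Brixley on 0. Dunmore wins 11–0.
Granton vs Calder: Granton preferred on 1+7 = 8 ballots; Granton wins 8–3.
Granton–Jarrow: Jarrow 11–0.
Granton–Brixley: Granton 7–4.
Calder–Jarrow: Jarrow 11–0.
Calder vs Brixley: Calder is ranked higher on 7+3 = 10 ballots, Brixley on 1. Calder wins 10–1.
Jarrow–Brixley: Jarrow 11–0.
Brixley is beaten in every head-to-head and is the Condorcet loser.

Brixley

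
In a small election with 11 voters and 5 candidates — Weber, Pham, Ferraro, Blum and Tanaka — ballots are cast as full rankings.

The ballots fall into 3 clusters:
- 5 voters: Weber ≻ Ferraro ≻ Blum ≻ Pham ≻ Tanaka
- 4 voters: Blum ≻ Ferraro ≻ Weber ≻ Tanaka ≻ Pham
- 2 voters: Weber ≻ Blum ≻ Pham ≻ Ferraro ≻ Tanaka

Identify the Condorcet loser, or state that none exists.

Tanaka

Head-to-head results (11 voters):
Weber vs Pham: 11 to 0, Weber.
Weber vs Ferraro: Weber preferred on 5+2 = 7 ballots; Weber wins 7–4.
Weber–Blum: Weber 7–4.
Weber vs Tanaka: Weber is ranked higher on 5+4+2 = 11 ballots, Tanaka on 0. Weber wins 11–0.
Pham vs Ferraro: Ferraro, 9–2.
Pham vs Blum: 0 for Pham, 11 for Blum — Blum by 11–0.
Pham vs Tanaka: Pham, 7–4.
Ferraro–Blum: Blum 6–5.
Ferraro–Tanaka: Ferraro 11–0.
Blum vs Tanaka: Blum wins 11–0.
Tanaka loses to every other candidate — it is the Condorcet loser.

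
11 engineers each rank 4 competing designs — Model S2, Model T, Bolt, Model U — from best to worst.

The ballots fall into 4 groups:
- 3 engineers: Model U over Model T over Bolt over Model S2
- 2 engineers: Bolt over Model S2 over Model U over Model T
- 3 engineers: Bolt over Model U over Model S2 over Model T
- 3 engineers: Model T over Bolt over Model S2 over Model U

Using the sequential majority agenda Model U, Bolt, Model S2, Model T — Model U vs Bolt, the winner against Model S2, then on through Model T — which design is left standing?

Round 1: Model U vs Bolt — 3–8, Bolt advances.
Round 2: Bolt vs Model S2 — 11–0, Bolt advances.
Round 3: Bolt vs Model T — 5–6, Model T advances.
The agenda winner is Model T.

Model T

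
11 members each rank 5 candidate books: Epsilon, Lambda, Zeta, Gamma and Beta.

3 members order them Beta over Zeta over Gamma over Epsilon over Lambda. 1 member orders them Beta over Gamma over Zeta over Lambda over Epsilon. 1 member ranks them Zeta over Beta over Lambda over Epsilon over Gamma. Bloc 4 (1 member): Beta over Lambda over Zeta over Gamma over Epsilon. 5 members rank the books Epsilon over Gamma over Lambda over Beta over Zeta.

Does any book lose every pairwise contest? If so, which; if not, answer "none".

none

Head-to-head results (11 members):
Epsilon vs Lambda: Epsilon, 8–3.
Epsilon vs Zeta: Zeta, 6–5.
Epsilon vs Gamma: Epsilon, 6–5.
Epsilon vs Beta: 5 to 6, Beta.
Lambda vs Zeta: 1+5 = 6 for Lambda, 5 for Zeta — Lambda by 6–5.
Lambda vs Gamma: Gamma, 9–2.
Lambda vs Beta: Beta wins 6–5.
Zeta vs Gamma: 3+1+1 = 5 for Zeta, 6 for Gamma — Gamma by 6–5.
Zeta vs Beta: 1 to 10, Beta.
Gamma vs Beta: Gamma is ranked higher on 5 ballots, Beta on 6. Beta wins 6–5.
No book is winless: Epsilon beats Lambda; Lambda beats Zeta; Zeta beats Epsilon; Gamma beats Lambda; Beta beats Epsilon. There is no Condorcet loser.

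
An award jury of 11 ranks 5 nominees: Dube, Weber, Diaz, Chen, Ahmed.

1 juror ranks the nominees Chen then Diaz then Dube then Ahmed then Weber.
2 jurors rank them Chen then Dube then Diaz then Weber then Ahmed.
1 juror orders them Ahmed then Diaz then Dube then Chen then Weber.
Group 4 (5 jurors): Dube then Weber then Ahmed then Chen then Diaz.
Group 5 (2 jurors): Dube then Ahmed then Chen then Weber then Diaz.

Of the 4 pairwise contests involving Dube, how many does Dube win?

4

Dube against each rival (11 jurors):
Dube vs Weber: Dube wins 11–0.
Dube vs Diaz: Dube is ranked higher on 2+5+2 = 9 ballots, Diaz on 2. Dube wins 9–2.
Dube vs Chen: 1+5+2 = 8 for Dube, 3 for Chen — Dube by 8–3.
Dube–Ahmed: Dube 10–1.
Dube beats Weber, Diaz, Chen, Ahmed — 4 pairwise wins.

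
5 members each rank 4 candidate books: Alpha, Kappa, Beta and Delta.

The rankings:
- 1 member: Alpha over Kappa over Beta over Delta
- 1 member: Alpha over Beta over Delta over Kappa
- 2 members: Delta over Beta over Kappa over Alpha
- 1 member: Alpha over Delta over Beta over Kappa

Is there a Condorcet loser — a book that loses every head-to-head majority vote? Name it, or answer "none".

Kappa

Pairwise majorities:
Alpha vs Kappa: 1+1+1 = 3 for Alpha, 2 for Kappa — Alpha by 3–2.
Alpha vs Beta: Alpha preferred on 1+1+1 = 3 ballots; Alpha wins 3–2.
Alpha vs Delta: Alpha, 3–2.
Kappa vs Beta: Kappa is ranked higher on 1 ballot, Beta on 4. Beta wins 4–1.
Kappa vs Delta: Kappa is ranked higher on 1 ballot, Delta on 4. Delta wins 4–1.
Beta–Delta: Delta 3–2.
Kappa is beaten in every head-to-head and is the Condorcet loser.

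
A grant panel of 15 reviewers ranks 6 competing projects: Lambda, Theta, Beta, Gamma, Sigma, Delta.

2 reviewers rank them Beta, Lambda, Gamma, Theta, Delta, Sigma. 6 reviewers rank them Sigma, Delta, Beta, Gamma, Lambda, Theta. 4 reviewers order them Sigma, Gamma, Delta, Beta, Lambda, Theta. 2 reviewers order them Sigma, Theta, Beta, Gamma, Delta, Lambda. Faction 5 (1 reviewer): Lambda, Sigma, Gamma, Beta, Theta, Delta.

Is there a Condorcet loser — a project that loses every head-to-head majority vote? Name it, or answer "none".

Pairwise majorities:
Lambda vs Theta: 13 to 2, Lambda.
Lambda vs Beta: Lambda is ranked higher on 1 ballot, Beta on 14. Beta wins 14–1.
Lambda vs Gamma: Lambda preferred on 2+1 = 3 ballots; Gamma wins 12–3.
Lambda vs Sigma: Sigma wins 12–3.
Lambda vs Delta: Delta, 12–3.
Theta vs Beta: Beta, 13–2.
Theta vs Gamma: Theta is ranked higher on 2 ballots, Gamma on 13. Gamma wins 13–2.
Theta vs Sigma: Sigma, 13–2.
Theta vs Delta: 5 to 10, Delta.
Beta vs Gamma: Beta, 10–5.
Beta vs Sigma: Sigma, 13–2.
Beta vs Delta: Beta preferred on 2+2+1 = 5 ballots; Delta wins 10–5.
Gamma vs Sigma: 2 for Gamma, 13 for Sigma — Sigma by 13–2.
Gamma vs Delta: 2+4+2+1 = 9 for Gamma, 6 for Delta — Gamma by 9–6.
Sigma vs Delta: Sigma wins 13–2.
Theta is beaten in every head-to-head and is the Condorcet loser.

Theta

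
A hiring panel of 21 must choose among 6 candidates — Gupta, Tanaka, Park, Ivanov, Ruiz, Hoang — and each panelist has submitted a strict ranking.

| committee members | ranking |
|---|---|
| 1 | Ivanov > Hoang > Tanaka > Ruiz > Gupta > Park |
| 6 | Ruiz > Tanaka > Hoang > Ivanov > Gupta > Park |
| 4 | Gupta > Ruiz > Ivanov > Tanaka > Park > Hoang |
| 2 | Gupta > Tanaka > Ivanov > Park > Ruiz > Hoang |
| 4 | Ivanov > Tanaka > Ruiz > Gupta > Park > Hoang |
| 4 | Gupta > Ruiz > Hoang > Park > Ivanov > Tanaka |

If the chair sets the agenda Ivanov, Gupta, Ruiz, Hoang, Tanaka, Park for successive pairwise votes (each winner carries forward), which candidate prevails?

Ruiz

Round 1: Ivanov vs Gupta — 11–10, Ivanov advances.
Round 2: Ivanov vs Ruiz — 7–14, Ruiz advances.
Round 3: Ruiz vs Hoang — 20–1, Ruiz advances.
Round 4: Ruiz vs Tanaka — 14–7, Ruiz advances.
Round 5: Ruiz vs Park — 19–2, Ruiz advances.
Ruiz survives the agenda.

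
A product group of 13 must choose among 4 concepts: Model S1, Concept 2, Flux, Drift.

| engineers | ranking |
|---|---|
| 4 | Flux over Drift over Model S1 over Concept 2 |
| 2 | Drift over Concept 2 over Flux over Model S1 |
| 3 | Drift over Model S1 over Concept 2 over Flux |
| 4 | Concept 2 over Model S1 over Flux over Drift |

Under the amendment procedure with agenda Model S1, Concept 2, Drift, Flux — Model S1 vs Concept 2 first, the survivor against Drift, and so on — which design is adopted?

Flux

Round 1: Model S1 vs Concept 2 — 7–6, Model S1 advances.
Round 2: Model S1 vs Drift — 4–9, Drift advances.
Round 3: Drift vs Flux — 5–8, Flux advances.
Flux survives the agenda.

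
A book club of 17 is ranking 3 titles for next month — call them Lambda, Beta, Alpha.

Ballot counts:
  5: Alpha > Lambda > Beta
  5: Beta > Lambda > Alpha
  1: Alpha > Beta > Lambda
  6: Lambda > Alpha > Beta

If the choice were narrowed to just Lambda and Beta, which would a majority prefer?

Ballots ranking Lambda above Beta: 5 + 6 = 11.
Ballots ranking Beta above Lambda: 17 − 11 = 6.
Lambda wins the head-to-head 11–6.

Lambda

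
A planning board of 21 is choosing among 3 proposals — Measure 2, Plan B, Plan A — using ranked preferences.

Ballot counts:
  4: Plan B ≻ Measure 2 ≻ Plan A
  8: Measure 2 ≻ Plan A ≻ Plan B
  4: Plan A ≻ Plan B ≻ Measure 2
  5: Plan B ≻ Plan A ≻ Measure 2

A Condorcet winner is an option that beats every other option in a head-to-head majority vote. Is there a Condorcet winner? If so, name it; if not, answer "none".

none

Pairwise majorities:
Measure 2 vs Plan B: Plan B, 13–8.
Measure 2 vs Plan A: Measure 2, 12–9.
Plan B vs Plan A: Plan A wins 12–9.
No option is unbeaten: Measure 2 loses to Plan B; Plan B loses to Plan A; Plan A loses to Measure 2. In particular Measure 2 → Plan A → Plan B → Measure 2 is a majority cycle — no Condorcet winner exists.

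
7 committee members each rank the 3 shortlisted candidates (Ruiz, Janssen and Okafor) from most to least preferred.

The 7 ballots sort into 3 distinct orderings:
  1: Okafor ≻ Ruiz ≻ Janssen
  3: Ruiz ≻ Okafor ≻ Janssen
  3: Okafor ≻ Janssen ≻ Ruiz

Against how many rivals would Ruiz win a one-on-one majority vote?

1

Ruiz against each rival (7 committee members):
Ruiz vs Janssen: Ruiz wins 4–3.
Ruiz vs Okafor: 3 for Ruiz, 4 for Okafor — Okafor by 4–3.
Ruiz beats Janssen; loses to Okafor — 1 pairwise win.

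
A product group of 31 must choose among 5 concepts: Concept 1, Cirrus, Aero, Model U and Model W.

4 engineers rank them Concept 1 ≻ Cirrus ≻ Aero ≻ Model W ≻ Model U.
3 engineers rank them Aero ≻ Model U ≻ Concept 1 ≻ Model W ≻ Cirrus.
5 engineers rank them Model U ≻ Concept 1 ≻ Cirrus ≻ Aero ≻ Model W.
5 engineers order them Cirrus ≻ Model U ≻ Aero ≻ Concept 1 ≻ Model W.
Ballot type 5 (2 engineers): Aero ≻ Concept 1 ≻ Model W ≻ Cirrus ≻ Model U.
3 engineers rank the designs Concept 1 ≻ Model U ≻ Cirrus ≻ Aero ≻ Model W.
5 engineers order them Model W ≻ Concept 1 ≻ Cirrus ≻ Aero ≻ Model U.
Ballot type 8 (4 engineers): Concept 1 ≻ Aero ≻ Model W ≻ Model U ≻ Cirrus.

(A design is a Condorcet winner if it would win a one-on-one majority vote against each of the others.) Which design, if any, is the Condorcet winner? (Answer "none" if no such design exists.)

Head-to-head results (31 engineers):
Concept 1 vs Cirrus: Concept 1 is ranked higher on 26 ballots, Cirrus on 5. Concept 1 wins 26–5.
Concept 1 vs Aero: 21 to 10, Concept 1.
Concept 1 vs Model U: 18 to 13, Concept 1.
Concept 1 vs Model W: Concept 1 preferred on 26 ballots; Concept 1 wins 26–5.
Cirrus vs Aero: 22 to 9, Cirrus.
Cirrus vs Model U: Cirrus preferred on 4+5+2+5 = 16 ballots; Cirrus wins 16–15.
Cirrus vs Model W: Cirrus preferred on 4+5+5+3 = 17 ballots; Cirrus wins 17–14.
Aero vs Model U: Aero is ranked higher on 4+3+2+5+4 = 18 ballots, Model U on 13. Aero wins 18–13.
Aero vs Model W: Aero preferred on 26 ballots; Aero wins 26–5.
Model U vs Model W: 16 to 15, Model U.
Only Concept 1 has no losses; Concept 1 is the Condorcet winner.

Concept 1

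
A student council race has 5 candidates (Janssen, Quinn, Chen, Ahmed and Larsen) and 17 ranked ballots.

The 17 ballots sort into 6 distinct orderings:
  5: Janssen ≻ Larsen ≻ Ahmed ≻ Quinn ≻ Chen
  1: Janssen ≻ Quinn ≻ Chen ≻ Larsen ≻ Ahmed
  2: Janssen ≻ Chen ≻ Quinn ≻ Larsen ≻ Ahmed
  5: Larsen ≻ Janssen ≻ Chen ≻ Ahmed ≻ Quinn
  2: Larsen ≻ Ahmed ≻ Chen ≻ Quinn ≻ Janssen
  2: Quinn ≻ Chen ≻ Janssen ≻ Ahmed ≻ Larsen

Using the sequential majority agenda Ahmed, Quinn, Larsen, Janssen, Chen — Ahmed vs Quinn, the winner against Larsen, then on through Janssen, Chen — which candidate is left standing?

Janssen

Round 1: Ahmed vs Quinn — 12–5, Ahmed advances.
Round 2: Ahmed vs Larsen — 2–15, Larsen advances.
Round 3: Larsen vs Janssen — 7–10, Janssen advances.
Round 4: Janssen vs Chen — 13–4, Janssen advances.
Janssen survives the agenda.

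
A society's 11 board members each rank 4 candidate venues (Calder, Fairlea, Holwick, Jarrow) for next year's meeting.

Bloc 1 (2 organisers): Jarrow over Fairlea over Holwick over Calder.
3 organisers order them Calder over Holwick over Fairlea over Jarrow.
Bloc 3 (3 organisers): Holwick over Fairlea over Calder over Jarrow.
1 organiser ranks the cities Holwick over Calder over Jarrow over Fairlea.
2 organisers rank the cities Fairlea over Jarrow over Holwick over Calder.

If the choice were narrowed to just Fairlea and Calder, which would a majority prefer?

Ballots ranking Fairlea above Calder: 2 + 3 + 2 = 7.
Ballots ranking Calder above Fairlea: 11 − 7 = 4.
Fairlea wins the head-to-head 7–4.

Fairlea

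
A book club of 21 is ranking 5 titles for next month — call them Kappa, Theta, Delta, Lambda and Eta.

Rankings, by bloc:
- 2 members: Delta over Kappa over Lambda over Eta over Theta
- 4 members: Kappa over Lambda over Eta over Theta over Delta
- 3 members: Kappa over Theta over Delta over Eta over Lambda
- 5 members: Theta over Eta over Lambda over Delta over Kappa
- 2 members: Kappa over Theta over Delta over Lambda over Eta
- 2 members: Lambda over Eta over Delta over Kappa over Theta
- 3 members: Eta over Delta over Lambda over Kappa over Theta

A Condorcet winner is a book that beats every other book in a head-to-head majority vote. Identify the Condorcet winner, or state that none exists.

Head-to-head results (21 members):
Kappa vs Theta: Kappa preferred on 2+4+3+2+2+3 = 16 ballots; Kappa wins 16–5.
Kappa vs Delta: Kappa preferred on 4+3+2 = 9 ballots; Delta wins 12–9.
Kappa vs Lambda: Kappa preferred on 2+4+3+2 = 11 ballots; Kappa wins 11–10.
Kappa vs Eta: Kappa preferred on 2+4+3+2 = 11 ballots; Kappa wins 11–10.
Theta vs Delta: Theta is ranked higher on 4+3+5+2 = 14 ballots, Delta on 7. Theta wins 14–7.
Theta vs Lambda: Theta preferred on 3+5+2 = 10 ballots; Lambda wins 11–10.
Theta vs Eta: Theta preferred on 3+5+2 = 10 ballots; Eta wins 11–10.
Delta vs Lambda: 2+3+2+3 = 10 for Delta, 11 for Lambda — Lambda by 11–10.
Delta vs Eta: 2+3+2 = 7 for Delta, 14 for Eta — Eta by 14–7.
Lambda vs Eta: 10 to 11, Eta.
Each book drops at least one matchup (Kappa loses to Delta; Theta loses to Kappa; Delta loses to Theta; Lambda loses to Kappa; Eta loses to Kappa); the cycle Kappa → Theta → Delta → Kappa rules out a Condorcet winner.

none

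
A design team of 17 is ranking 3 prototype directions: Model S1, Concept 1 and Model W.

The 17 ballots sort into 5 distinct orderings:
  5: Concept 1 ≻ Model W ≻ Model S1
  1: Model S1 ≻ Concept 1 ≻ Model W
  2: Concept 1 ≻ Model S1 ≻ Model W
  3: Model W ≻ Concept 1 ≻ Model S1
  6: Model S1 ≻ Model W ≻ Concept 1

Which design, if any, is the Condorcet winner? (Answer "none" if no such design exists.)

Check each pair by majority over 17 ballots:
Model S1 vs Concept 1: Concept 1, 10–7.
Model S1–Model W: Model S1 9–8.
Concept 1–Model W: Model W 9–8.
Each design drops at least one matchup (Model S1 loses to Concept 1; Concept 1 loses to Model W; Model W loses to Model S1); the cycle Model S1 > Model W > Concept 1 > Model S1 rules out a Condorcet winner.

none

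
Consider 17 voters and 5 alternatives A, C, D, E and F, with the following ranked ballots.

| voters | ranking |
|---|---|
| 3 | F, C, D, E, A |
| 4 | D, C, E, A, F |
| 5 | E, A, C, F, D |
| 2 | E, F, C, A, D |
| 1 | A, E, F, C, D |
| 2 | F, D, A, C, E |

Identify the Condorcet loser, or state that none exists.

Head-to-head results (17 voters):
A vs C: 8 to 9, C.
A–D: D 9–8.
A vs E: A preferred on 1+2 = 3 ballots; E wins 14–3.
A vs F: 4+5+1 = 10 for A, 7 for F — A by 10–7.
C vs D: C preferred on 3+5+2+1 = 11 ballots; C wins 11–6.
C vs E: C is ranked higher on 3+4+2 = 9 ballots, E on 8. C wins 9–8.
C vs F: 4+5 = 9 for C, 8 for F — C by 9–8.
D vs E: D, 9–8.
D vs F: F, 13–4.
E vs F: E, 12–5.
Every alternative wins at least one matchup (A beats F; C beats A; D beats A; E beats A; F beats D), so there is no Condorcet loser.

none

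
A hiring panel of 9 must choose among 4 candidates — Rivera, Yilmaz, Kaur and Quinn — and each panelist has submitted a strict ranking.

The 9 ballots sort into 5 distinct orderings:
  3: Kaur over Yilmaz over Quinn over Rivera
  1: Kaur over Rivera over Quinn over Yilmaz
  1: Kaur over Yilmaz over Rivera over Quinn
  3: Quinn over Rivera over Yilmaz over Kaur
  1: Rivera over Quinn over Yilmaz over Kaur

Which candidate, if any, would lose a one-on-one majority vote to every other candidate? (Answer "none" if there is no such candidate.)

Head-to-head results (9 committee members):
Rivera vs Yilmaz: 1+3+1 = 5 for Rivera, 4 for Yilmaz — Rivera by 5–4.
Rivera vs Kaur: 3+1 = 4 for Rivera, 5 for Kaur — Kaur by 5–4.
Rivera vs Quinn: Quinn, 6–3.
Yilmaz vs Kaur: Yilmaz is ranked higher on 3+1 = 4 ballots, Kaur on 5. Kaur wins 5–4.
Yilmaz vs Quinn: 3+1 = 4 for Yilmaz, 5 for Quinn — Quinn by 5–4.
Kaur vs Quinn: 3+1+1 = 5 for Kaur, 4 for Quinn — Kaur by 5–4.
Yilmaz is beaten in every head-to-head and is the Condorcet loser.

Yilmaz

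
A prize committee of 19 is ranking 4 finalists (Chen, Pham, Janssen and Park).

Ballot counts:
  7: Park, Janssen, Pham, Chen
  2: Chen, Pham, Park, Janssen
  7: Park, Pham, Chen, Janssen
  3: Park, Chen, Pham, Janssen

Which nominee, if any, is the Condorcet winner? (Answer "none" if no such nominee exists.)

Check each pair by majority over 19 ballots:
Chen vs Pham: 5 to 14, Pham.
Chen vs Janssen: Chen is ranked higher on 2+7+3 = 12 ballots, Janssen on 7. Chen wins 12–7.
Chen vs Park: Chen preferred on 2 ballots; Park wins 17–2.
Pham vs Janssen: Pham wins 12–7.
Pham–Park: Park 17–2.
Janssen–Park: Park 19–0.
Only Park has no losses; Park is the Condorcet winner.

Park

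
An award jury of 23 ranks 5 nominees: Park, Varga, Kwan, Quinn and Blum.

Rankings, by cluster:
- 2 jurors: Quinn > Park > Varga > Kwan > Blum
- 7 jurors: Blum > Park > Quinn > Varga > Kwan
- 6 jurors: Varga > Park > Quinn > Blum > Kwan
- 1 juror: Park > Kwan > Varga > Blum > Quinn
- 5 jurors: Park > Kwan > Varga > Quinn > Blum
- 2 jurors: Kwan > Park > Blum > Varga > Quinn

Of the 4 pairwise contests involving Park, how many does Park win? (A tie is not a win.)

4

Park against each rival (23 jurors):
Park–Varga: Park 17–6.
Park vs Kwan: 21 to 2, Park.
Park–Quinn: Park 21–2.
Park vs Blum: Park wins 16–7.
Park beats Varga, Kwan, Quinn, Blum — 4 pairwise wins.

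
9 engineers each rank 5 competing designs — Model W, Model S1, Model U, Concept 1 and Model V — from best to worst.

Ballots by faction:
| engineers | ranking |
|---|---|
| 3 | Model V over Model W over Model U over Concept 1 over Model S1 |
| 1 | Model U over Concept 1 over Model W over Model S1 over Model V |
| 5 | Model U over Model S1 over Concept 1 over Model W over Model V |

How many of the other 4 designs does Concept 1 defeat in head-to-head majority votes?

Concept 1 against each rival (9 engineers):
Concept 1 vs Model W: Concept 1 is ranked higher on 1+5 = 6 ballots, Model W on 3. Concept 1 wins 6–3.
Concept 1 vs Model S1: Model S1 wins 5–4.
Concept 1 vs Model U: 0 to 9, Model U.
Concept 1 vs Model V: Concept 1 is ranked higher on 1+5 = 6 ballots, Model V on 3. Concept 1 wins 6–3.
Concept 1 beats Model W, Model V; loses to Model S1, Model U — 2 pairwise wins.

2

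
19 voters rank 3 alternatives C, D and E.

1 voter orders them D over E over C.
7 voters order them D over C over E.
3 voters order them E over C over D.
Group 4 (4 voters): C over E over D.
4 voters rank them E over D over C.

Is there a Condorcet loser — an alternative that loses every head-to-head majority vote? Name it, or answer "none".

Pairwise majorities:
C vs D: D wins 12–7.
C vs E: 11 to 8, C.
D vs E: E, 11–8.
Every alternative wins at least one matchup (C beats E; D beats C; E beats D), so there is no Condorcet loser.

none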